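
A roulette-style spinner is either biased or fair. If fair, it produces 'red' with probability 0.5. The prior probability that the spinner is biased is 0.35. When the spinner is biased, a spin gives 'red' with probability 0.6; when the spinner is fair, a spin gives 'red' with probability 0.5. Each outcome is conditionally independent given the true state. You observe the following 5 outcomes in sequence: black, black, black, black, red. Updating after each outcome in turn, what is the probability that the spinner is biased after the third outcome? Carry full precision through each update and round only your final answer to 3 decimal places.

0.216

After 'black': P(biased) = 0.4·0.3500 / (0.4·0.3500 + 0.5·0.6500) ≈ 0.3011
After 'black': P(biased) = 0.4·0.3011 / (0.4·0.3011 + 0.5·0.6989) ≈ 0.2563
After 'black': P(biased) = 0.4·0.2563 / (0.4·0.2563 + 0.5·0.7437) ≈ 0.2161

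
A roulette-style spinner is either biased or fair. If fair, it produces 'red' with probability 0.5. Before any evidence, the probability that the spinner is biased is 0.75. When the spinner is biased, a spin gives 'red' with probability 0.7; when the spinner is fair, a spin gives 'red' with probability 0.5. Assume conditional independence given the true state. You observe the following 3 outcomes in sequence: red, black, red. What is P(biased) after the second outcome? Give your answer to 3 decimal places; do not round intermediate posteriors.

0.716

After 'red': P(biased) = 0.7·0.7500 / (0.7·0.7500 + 0.5·0.2500) ≈ 0.8077
After 'black': P(biased) = 0.3·0.8077 / (0.3·0.8077 + 0.5·0.1923) ≈ 0.7159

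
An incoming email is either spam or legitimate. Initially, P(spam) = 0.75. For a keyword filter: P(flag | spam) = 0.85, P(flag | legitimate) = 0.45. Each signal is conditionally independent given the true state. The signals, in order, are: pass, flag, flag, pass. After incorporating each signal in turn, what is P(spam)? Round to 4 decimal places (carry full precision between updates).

After 'pass': P(spam) = 0.15·0.7500 / (0.15·0.7500 + 0.55·0.2500) ≈ 0.4500
After 'flag': P(spam) = 0.85·0.4500 / (0.85·0.4500 + 0.45·0.5500) ≈ 0.6071
After 'flag': P(spam) = 0.85·0.6071 / (0.85·0.6071 + 0.45·0.3929) ≈ 0.7448
After 'pass': P(spam) = 0.15·0.7448 / (0.15·0.7448 + 0.55·0.2552) ≈ 0.4433

0.4433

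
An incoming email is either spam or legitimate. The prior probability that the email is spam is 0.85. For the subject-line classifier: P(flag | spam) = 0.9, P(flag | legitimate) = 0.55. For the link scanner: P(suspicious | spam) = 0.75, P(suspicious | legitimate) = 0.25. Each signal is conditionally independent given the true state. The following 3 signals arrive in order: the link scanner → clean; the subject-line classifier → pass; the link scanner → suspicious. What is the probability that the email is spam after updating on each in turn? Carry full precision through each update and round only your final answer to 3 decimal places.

0.557

Apply Bayes' rule sequentially, carrying P(spam) forward.
After the link scanner='clean': P(spam) = 0.25·0.8500 / (0.25·0.8500 + 0.75·0.1500) ≈ 0.6538
After the subject-line classifier='pass': P(spam) = 0.1·0.6538 / (0.1·0.6538 + 0.45·0.3462) ≈ 0.2957
After the link scanner='suspicious': P(spam) = 0.75·0.2957 / (0.75·0.2957 + 0.25·0.7043) ≈ 0.5574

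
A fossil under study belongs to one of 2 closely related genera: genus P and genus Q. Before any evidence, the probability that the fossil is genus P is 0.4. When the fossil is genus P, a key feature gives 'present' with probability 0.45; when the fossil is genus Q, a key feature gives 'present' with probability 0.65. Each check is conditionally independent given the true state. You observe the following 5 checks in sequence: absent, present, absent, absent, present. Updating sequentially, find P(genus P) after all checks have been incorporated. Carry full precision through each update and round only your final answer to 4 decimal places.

0.5536

After 'absent': P(genus P) = 0.55·0.4000 / (0.55·0.4000 + 0.35·0.6000) ≈ 0.5116
After 'present': P(genus P) = 0.45·0.5116 / (0.45·0.5116 + 0.65·0.4884) ≈ 0.4204
After 'absent': P(genus P) = 0.55·0.4204 / (0.55·0.4204 + 0.35·0.5796) ≈ 0.5326
After 'absent': P(genus P) = 0.55·0.5326 / (0.55·0.5326 + 0.35·0.4674) ≈ 0.6417
After 'present': P(genus P) = 0.45·0.6417 / (0.45·0.6417 + 0.65·0.3583) ≈ 0.5536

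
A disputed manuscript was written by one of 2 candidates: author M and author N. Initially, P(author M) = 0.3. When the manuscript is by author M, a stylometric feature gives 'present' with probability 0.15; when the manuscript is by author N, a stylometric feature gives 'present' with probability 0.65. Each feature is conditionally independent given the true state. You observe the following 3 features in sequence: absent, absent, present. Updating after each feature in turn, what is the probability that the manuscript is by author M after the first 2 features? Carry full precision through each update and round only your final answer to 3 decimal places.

After 'absent': P(author M) = 0.85·0.3000 / (0.85·0.3000 + 0.35·0.7000) ≈ 0.5100
After 'absent': P(author M) = 0.85·0.5100 / (0.85·0.5100 + 0.35·0.4900) ≈ 0.7165

0.717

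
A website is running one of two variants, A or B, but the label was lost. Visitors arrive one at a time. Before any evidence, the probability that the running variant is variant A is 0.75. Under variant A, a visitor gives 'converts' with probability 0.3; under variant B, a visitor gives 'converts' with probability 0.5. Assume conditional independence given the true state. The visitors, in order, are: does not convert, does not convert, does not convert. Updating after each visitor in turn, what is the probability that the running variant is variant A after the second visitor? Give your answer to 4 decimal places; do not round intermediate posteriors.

0.8547

After 'does not convert': P(A) = 0.7·0.7500 / (0.7·0.7500 + 0.5·0.2500) ≈ 0.8077
After 'does not convert': P(A) = 0.7·0.8077 / (0.7·0.8077 + 0.5·0.1923) ≈ 0.8547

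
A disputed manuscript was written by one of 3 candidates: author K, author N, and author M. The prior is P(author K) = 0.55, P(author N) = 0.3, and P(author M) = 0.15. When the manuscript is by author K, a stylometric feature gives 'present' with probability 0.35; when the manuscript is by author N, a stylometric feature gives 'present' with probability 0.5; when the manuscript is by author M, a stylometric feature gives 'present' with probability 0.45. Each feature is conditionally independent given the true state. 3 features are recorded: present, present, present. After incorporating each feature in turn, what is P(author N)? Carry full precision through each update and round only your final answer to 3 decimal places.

0.502

After 'present': normaliser = 0.35·0.5500 + 0.5·0.3000 + 0.45·0.1500; P(author K) ≈ 0.4695, P(author N) ≈ 0.3659, P(author M) ≈ 0.1646
After 'present': normaliser = 0.35·0.4695 + 0.5·0.3659 + 0.45·0.1646; P(author K) ≈ 0.3900, P(author N) ≈ 0.4342, P(author M) ≈ 0.1758
After 'present': normaliser = 0.35·0.3900 + 0.5·0.4342 + 0.45·0.1758; P(author K) ≈ 0.3155, P(author N) ≈ 0.5017, P(author M) ≈ 0.1829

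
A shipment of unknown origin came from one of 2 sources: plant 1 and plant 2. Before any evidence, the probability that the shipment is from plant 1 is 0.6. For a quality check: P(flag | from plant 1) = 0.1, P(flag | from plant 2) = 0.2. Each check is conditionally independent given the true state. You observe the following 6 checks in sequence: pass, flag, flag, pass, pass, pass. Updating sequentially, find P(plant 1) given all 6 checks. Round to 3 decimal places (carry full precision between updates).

0.375

After 'pass': P(plant 1) = 0.9·0.6000 / (0.9·0.6000 + 0.8·0.4000) ≈ 0.6279
After 'flag': P(plant 1) = 0.1·0.6279 / (0.1·0.6279 + 0.2·0.3721) ≈ 0.4576
After 'flag': P(plant 1) = 0.1·0.4576 / (0.1·0.4576 + 0.2·0.5424) ≈ 0.2967
After 'pass': P(plant 1) = 0.9·0.2967 / (0.9·0.2967 + 0.8·0.7033) ≈ 0.3219
After 'pass': P(plant 1) = 0.9·0.3219 / (0.9·0.3219 + 0.8·0.6781) ≈ 0.3481
After 'pass': P(plant 1) = 0.9·0.3481 / (0.9·0.3481 + 0.8·0.6519) ≈ 0.3753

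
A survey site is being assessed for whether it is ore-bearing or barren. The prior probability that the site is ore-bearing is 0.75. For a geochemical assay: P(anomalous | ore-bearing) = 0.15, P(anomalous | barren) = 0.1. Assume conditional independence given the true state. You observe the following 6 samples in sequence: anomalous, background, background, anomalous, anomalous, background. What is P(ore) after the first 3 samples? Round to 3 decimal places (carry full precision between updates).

After 'anomalous': P(ore) = 0.15·0.7500 / (0.15·0.7500 + 0.1·0.2500) ≈ 0.8182
After 'background': P(ore) = 0.85·0.8182 / (0.85·0.8182 + 0.9·0.1818) ≈ 0.8095
After 'background': P(ore) = 0.85·0.8095 / (0.85·0.8095 + 0.9·0.1905) ≈ 0.8006

0.801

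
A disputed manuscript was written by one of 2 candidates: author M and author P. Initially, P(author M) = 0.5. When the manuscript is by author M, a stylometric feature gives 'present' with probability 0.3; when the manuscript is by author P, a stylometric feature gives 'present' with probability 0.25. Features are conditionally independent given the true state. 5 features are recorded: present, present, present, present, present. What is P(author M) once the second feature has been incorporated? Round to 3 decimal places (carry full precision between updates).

Each posterior becomes the prior for the next update.
After 'present': P(author M) = 0.3·0.5000 / (0.3·0.5000 + 0.25·0.5000) ≈ 0.5455
After 'present': P(author M) = 0.3·0.5455 / (0.3·0.5455 + 0.25·0.4545) ≈ 0.5902

0.590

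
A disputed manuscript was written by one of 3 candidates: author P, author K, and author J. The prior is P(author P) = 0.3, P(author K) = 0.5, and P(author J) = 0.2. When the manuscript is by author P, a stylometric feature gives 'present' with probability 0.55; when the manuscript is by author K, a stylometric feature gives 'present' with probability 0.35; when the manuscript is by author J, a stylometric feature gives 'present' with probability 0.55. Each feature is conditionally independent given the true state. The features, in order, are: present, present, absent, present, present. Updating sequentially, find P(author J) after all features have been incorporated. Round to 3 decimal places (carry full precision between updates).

0.323

Apply Bayes' rule sequentially, carrying P(author J) forward.
After 'present': normaliser = 0.55·0.3000 + 0.35·0.5000 + 0.55·0.2000; P(author P) ≈ 0.3667, P(author K) ≈ 0.3889, P(author J) ≈ 0.2444
After 'present': normaliser = 0.55·0.3667 + 0.35·0.3889 + 0.55·0.2444; P(author P) ≈ 0.4271, P(author K) ≈ 0.2882, P(author J) ≈ 0.2847
After 'absent': normaliser = 0.45·0.4271 + 0.65·0.2882 + 0.45·0.2847; P(author P) ≈ 0.3786, P(author K) ≈ 0.3691, P(author J) ≈ 0.2524
After 'present': normaliser = 0.55·0.3786 + 0.35·0.3691 + 0.55·0.2524; P(author P) ≈ 0.4372, P(author K) ≈ 0.2713, P(author J) ≈ 0.2915
After 'present': normaliser = 0.55·0.4372 + 0.35·0.2713 + 0.55·0.2915; P(author P) ≈ 0.4851, P(author K) ≈ 0.1915, P(author J) ≈ 0.3234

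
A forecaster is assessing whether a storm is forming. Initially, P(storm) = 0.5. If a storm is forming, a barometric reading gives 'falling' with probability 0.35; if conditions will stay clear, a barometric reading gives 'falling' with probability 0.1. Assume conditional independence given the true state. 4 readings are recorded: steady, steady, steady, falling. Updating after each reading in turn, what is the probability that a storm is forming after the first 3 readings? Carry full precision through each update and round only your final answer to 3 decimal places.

0.274

After 'steady': P(storm) = 0.65·0.5000 / (0.65·0.5000 + 0.9·0.5000) ≈ 0.4194
After 'steady': P(storm) = 0.65·0.4194 / (0.65·0.4194 + 0.9·0.5806) ≈ 0.3428
After 'steady': P(storm) = 0.65·0.3428 / (0.65·0.3428 + 0.9·0.6572) ≈ 0.2736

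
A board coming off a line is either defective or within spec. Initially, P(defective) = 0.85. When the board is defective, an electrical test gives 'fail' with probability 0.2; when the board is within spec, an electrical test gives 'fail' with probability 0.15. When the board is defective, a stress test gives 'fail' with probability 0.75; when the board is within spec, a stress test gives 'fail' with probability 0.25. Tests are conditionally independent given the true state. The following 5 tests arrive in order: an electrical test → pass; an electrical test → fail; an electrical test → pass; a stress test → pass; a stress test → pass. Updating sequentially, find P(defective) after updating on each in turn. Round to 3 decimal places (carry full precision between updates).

After an electrical test='pass': P(defective) = 0.8·0.8500 / (0.8·0.8500 + 0.85·0.1500) ≈ 0.8421
After an electrical test='fail': P(defective) = 0.2·0.8421 / (0.2·0.8421 + 0.15·0.1579) ≈ 0.8767
After an electrical test='pass': P(defective) = 0.8·0.8767 / (0.8·0.8767 + 0.85·0.1233) ≈ 0.8700
After a stress test='pass': P(defective) = 0.25·0.8700 / (0.25·0.8700 + 0.75·0.1300) ≈ 0.6905
After a stress test='pass': P(defective) = 0.25·0.6905 / (0.25·0.6905 + 0.75·0.3095) ≈ 0.4265

0.426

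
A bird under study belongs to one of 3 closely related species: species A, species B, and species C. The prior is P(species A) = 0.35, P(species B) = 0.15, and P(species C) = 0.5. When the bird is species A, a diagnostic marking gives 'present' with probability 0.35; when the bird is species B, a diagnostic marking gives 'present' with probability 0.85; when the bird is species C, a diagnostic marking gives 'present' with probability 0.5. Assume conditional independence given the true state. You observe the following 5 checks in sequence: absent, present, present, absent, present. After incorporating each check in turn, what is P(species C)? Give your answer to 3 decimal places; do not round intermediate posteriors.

0.650

After 'absent': normaliser = 0.65·0.3500 + 0.15·0.1500 + 0.5·0.5000; P(species A) ≈ 0.4550, P(species B) ≈ 0.0450, P(species C) ≈ 0.5000
After 'present': normaliser = 0.35·0.4550 + 0.85·0.0450 + 0.5·0.5000; P(species A) ≈ 0.3559, P(species B) ≈ 0.0855, P(species C) ≈ 0.5587
After 'present': normaliser = 0.35·0.3559 + 0.85·0.0855 + 0.5·0.5587; P(species A) ≈ 0.2614, P(species B) ≈ 0.1525, P(species C) ≈ 0.5862
After 'absent': normaliser = 0.65·0.2614 + 0.15·0.1525 + 0.5·0.5862; P(species A) ≈ 0.3497, P(species B) ≈ 0.0471, P(species C) ≈ 0.6032
After 'present': normaliser = 0.35·0.3497 + 0.85·0.0471 + 0.5·0.6032; P(species A) ≈ 0.2638, P(species B) ≈ 0.0862, P(species C) ≈ 0.6500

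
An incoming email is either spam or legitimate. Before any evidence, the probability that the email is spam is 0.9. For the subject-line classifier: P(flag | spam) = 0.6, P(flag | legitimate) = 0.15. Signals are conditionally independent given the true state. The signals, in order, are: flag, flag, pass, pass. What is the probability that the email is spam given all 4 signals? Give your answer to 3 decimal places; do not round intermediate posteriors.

0.970

After 'flag': P(spam) = 0.6·0.9000 / (0.6·0.9000 + 0.15·0.1000) ≈ 0.9730
After 'flag': P(spam) = 0.6·0.9730 / (0.6·0.9730 + 0.15·0.0270) ≈ 0.9931
After 'pass': P(spam) = 0.4·0.9931 / (0.4·0.9931 + 0.85·0.0069) ≈ 0.9855
After 'pass': P(spam) = 0.4·0.9855 / (0.4·0.9855 + 0.85·0.0145) ≈ 0.9696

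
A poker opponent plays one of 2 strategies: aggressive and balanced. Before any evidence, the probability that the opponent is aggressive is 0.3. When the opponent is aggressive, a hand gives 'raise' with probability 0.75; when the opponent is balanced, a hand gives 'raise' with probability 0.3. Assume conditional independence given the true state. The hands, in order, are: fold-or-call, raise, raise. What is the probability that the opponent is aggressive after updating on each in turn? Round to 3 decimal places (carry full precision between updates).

After 'fold-or-call': P(aggressive) = 0.25·0.3000 / (0.25·0.3000 + 0.7·0.7000) ≈ 0.1327
After 'raise': P(aggressive) = 0.75·0.1327 / (0.75·0.1327 + 0.3·0.8673) ≈ 0.2768
After 'raise': P(aggressive) = 0.75·0.2768 / (0.75·0.2768 + 0.3·0.7232) ≈ 0.4889

0.489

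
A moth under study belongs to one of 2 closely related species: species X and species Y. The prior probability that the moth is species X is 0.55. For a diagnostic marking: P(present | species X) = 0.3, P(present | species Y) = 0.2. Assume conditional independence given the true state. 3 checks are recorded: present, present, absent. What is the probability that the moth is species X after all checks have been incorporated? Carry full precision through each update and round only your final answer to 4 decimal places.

Apply Bayes' rule sequentially, carrying P(species X) forward.
After 'present': P(species X) = 0.3·0.5500 / (0.3·0.5500 + 0.2·0.4500) ≈ 0.6471
After 'present': P(species X) = 0.3·0.6471 / (0.3·0.6471 + 0.2·0.3529) ≈ 0.7333
After 'absent': P(species X) = 0.7·0.7333 / (0.7·0.7333 + 0.8·0.2667) ≈ 0.7064

0.7064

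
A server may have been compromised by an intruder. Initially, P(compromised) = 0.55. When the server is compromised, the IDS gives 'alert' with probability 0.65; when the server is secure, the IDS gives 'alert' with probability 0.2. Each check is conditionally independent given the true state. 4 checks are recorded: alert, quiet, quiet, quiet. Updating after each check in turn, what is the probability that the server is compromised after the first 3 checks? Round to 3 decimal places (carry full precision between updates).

After 'alert': P(compromised) = 0.65·0.5500 / (0.65·0.5500 + 0.2·0.4500) ≈ 0.7989
After 'quiet': P(compromised) = 0.35·0.7989 / (0.35·0.7989 + 0.8·0.2011) ≈ 0.6347
After 'quiet': P(compromised) = 0.35·0.6347 / (0.35·0.6347 + 0.8·0.3653) ≈ 0.4319

0.432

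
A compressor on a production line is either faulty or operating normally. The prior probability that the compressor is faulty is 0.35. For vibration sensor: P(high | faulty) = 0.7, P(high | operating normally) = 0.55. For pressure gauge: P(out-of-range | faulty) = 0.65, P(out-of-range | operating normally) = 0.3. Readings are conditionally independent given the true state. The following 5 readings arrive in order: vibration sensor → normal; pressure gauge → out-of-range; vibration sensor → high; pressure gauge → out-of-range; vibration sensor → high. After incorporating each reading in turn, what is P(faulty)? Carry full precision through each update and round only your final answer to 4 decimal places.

0.7319

After vibration sensor='normal': P(faulty) = 0.3·0.3500 / (0.3·0.3500 + 0.45·0.6500) ≈ 0.2642
After pressure gauge='out-of-range': P(faulty) = 0.65·0.2642 / (0.65·0.2642 + 0.3·0.7358) ≈ 0.4375
After vibration sensor='high': P(faulty) = 0.7·0.4375 / (0.7·0.4375 + 0.55·0.5625) ≈ 0.4975
After pressure gauge='out-of-range': P(faulty) = 0.65·0.4975 / (0.65·0.4975 + 0.3·0.5025) ≈ 0.6820
After vibration sensor='high': P(faulty) = 0.7·0.6820 / (0.7·0.6820 + 0.55·0.3180) ≈ 0.7319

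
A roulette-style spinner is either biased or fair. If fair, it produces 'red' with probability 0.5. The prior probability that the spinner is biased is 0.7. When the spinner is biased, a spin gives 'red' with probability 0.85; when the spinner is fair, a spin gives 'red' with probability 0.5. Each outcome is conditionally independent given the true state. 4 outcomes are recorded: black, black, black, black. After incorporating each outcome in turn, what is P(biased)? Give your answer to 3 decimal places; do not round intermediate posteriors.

After 'black': P(biased) = 0.15·0.7000 / (0.15·0.7000 + 0.5·0.3000) ≈ 0.4118
After 'black': P(biased) = 0.15·0.4118 / (0.15·0.4118 + 0.5·0.5882) ≈ 0.1736
After 'black': P(biased) = 0.15·0.1736 / (0.15·0.1736 + 0.5·0.8264) ≈ 0.0593
After 'black': P(biased) = 0.15·0.0593 / (0.15·0.0593 + 0.5·0.9407) ≈ 0.0185

0.019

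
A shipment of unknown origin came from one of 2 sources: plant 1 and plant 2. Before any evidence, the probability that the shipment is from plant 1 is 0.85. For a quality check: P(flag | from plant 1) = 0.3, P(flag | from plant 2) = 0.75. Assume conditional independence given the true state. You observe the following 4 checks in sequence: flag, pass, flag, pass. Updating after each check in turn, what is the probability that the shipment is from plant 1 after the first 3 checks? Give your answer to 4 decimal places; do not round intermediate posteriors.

After 'flag': P(plant 1) = 0.3·0.8500 / (0.3·0.8500 + 0.75·0.1500) ≈ 0.6939
After 'pass': P(plant 1) = 0.7·0.6939 / (0.7·0.6939 + 0.25·0.3061) ≈ 0.8639
After 'flag': P(plant 1) = 0.3·0.8639 / (0.3·0.8639 + 0.75·0.1361) ≈ 0.7174

0.7174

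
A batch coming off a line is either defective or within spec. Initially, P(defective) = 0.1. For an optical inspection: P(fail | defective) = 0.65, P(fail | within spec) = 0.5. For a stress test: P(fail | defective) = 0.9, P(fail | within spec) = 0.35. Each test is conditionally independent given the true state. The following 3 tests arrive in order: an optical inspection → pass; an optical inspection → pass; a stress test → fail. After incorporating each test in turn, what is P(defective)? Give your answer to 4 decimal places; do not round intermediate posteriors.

0.1228

After an optical inspection='pass': P(defective) = 0.35·0.1000 / (0.35·0.1000 + 0.5·0.9000) ≈ 0.0722
After an optical inspection='pass': P(defective) = 0.35·0.0722 / (0.35·0.0722 + 0.5·0.9278) ≈ 0.0516
After a stress test='fail': P(defective) = 0.9·0.0516 / (0.9·0.0516 + 0.35·0.9484) ≈ 0.1228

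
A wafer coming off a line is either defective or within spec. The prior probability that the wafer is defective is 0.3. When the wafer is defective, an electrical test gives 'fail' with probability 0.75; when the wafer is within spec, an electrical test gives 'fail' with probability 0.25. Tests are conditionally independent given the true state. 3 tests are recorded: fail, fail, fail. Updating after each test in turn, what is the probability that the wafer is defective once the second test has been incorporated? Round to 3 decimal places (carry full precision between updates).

Apply Bayes' rule sequentially, carrying P(defective) forward.
After 'fail': P(defective) = 0.75·0.3000 / (0.75·0.3000 + 0.25·0.7000) ≈ 0.5625
After 'fail': P(defective) = 0.75·0.5625 / (0.75·0.5625 + 0.25·0.4375) ≈ 0.7941

0.794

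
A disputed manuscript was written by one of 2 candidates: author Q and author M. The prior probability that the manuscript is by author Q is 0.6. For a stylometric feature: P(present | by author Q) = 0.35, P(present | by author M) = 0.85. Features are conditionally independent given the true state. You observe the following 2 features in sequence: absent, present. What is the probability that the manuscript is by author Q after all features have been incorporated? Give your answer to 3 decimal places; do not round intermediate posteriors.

Each posterior becomes the prior for the next update.
After 'absent': P(author Q) = 0.65·0.6000 / (0.65·0.6000 + 0.15·0.4000) ≈ 0.8667
After 'present': P(author Q) = 0.35·0.8667 / (0.35·0.8667 + 0.85·0.1333) ≈ 0.7280

0.728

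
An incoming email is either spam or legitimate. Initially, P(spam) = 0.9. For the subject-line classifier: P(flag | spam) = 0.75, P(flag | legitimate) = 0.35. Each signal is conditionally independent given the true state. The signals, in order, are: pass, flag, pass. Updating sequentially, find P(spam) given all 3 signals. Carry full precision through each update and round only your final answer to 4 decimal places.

0.7405

Each posterior becomes the prior for the next update.
After 'pass': P(spam) = 0.25·0.9000 / (0.25·0.9000 + 0.65·0.1000) ≈ 0.7759
After 'flag': P(spam) = 0.75·0.7759 / (0.75·0.7759 + 0.35·0.2241) ≈ 0.8812
After 'pass': P(spam) = 0.25·0.8812 / (0.25·0.8812 + 0.65·0.1188) ≈ 0.7405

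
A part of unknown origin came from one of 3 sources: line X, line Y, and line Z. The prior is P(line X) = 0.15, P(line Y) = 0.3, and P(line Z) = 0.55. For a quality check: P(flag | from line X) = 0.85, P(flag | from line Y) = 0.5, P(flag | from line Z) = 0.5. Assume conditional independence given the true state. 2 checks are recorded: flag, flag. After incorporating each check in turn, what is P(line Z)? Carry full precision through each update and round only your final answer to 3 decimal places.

After 'flag': normaliser = 0.85·0.1500 + 0.5·0.3000 + 0.5·0.5500; P(line X) ≈ 0.2308, P(line Y) ≈ 0.2715, P(line Z) ≈ 0.4977
After 'flag': normaliser = 0.85·0.2308 + 0.5·0.2715 + 0.5·0.4977; P(line X) ≈ 0.3377, P(line Y) ≈ 0.2337, P(line Z) ≈ 0.4285

0.429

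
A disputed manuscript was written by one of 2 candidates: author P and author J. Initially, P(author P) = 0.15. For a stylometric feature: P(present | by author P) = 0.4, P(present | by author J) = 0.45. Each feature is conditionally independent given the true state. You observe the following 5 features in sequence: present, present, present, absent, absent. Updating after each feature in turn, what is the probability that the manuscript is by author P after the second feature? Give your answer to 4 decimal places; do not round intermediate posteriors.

Apply Bayes' rule sequentially, carrying P(author P) forward.
After 'present': P(author P) = 0.4·0.1500 / (0.4·0.1500 + 0.45·0.8500) ≈ 0.1356
After 'present': P(author P) = 0.4·0.1356 / (0.4·0.1356 + 0.45·0.8644) ≈ 0.1224

0.1224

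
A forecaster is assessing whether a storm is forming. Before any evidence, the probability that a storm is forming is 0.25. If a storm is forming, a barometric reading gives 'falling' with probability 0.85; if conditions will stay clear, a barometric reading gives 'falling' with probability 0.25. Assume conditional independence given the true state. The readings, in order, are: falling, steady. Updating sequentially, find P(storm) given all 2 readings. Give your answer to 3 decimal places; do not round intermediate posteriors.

0.185

After 'falling': P(storm) = 0.85·0.2500 / (0.85·0.2500 + 0.25·0.7500) ≈ 0.5312
After 'steady': P(storm) = 0.15·0.5312 / (0.15·0.5312 + 0.75·0.4688) ≈ 0.1848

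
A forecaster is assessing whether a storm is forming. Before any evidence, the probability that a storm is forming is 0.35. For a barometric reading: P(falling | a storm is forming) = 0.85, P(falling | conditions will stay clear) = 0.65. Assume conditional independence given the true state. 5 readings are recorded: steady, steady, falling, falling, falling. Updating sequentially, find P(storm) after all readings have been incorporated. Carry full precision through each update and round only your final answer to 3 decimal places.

0.181

After 'steady': P(storm) = 0.15·0.3500 / (0.15·0.3500 + 0.35·0.6500) ≈ 0.1875
After 'steady': P(storm) = 0.15·0.1875 / (0.15·0.1875 + 0.35·0.8125) ≈ 0.0900
After 'falling': P(storm) = 0.85·0.0900 / (0.85·0.0900 + 0.65·0.9100) ≈ 0.1145
After 'falling': P(storm) = 0.85·0.1145 / (0.85·0.1145 + 0.65·0.8855) ≈ 0.1447
After 'falling': P(storm) = 0.85·0.1447 / (0.85·0.1447 + 0.65·0.8553) ≈ 0.1811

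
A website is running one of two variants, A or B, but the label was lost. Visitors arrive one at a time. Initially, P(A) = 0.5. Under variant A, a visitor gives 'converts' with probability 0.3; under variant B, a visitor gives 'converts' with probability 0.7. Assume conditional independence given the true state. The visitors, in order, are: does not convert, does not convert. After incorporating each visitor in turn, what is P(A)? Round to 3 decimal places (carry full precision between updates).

0.845

Apply Bayes' rule sequentially, carrying P(A) forward.
After 'does not convert': P(A) = 0.7·0.5000 / (0.7·0.5000 + 0.3·0.5000) ≈ 0.7000
After 'does not convert': P(A) = 0.7·0.7000 / (0.7·0.7000 + 0.3·0.3000) ≈ 0.8448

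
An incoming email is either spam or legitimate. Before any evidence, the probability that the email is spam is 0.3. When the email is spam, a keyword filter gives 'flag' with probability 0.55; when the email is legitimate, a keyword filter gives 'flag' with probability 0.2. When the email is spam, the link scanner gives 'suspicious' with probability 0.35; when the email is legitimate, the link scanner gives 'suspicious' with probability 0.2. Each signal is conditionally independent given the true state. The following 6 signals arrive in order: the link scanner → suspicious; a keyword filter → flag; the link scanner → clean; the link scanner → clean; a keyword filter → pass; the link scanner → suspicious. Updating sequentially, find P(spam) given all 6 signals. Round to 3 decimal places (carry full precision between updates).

After the link scanner='suspicious': P(spam) = 0.35·0.3000 / (0.35·0.3000 + 0.2·0.7000) ≈ 0.4286
After a keyword filter='flag': P(spam) = 0.55·0.4286 / (0.55·0.4286 + 0.2·0.5714) ≈ 0.6735
After the link scanner='clean': P(spam) = 0.65·0.6735 / (0.65·0.6735 + 0.8·0.3265) ≈ 0.6263
After the link scanner='clean': P(spam) = 0.65·0.6263 / (0.65·0.6263 + 0.8·0.3737) ≈ 0.5766
After a keyword filter='pass': P(spam) = 0.45·0.5766 / (0.45·0.5766 + 0.8·0.4234) ≈ 0.4337
After the link scanner='suspicious': P(spam) = 0.35·0.4337 / (0.35·0.4337 + 0.2·0.5663) ≈ 0.5727

0.573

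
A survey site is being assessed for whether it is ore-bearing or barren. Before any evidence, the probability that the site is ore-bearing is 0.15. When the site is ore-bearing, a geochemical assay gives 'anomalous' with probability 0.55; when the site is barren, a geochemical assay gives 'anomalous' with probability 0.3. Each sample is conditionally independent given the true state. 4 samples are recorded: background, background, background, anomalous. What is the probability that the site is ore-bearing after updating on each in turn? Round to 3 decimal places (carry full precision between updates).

After 'background': P(ore) = 0.45·0.1500 / (0.45·0.1500 + 0.7·0.8500) ≈ 0.1019
After 'background': P(ore) = 0.45·0.1019 / (0.45·0.1019 + 0.7·0.8981) ≈ 0.0680
After 'background': P(ore) = 0.45·0.0680 / (0.45·0.0680 + 0.7·0.9320) ≈ 0.0448
After 'anomalous': P(ore) = 0.55·0.0448 / (0.55·0.0448 + 0.3·0.9552) ≈ 0.0791

0.079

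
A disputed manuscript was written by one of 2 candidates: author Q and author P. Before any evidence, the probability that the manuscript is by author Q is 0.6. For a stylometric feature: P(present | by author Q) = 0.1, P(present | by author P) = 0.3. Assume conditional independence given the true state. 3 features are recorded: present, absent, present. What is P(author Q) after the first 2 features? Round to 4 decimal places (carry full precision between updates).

After 'present': P(author Q) = 0.1·0.6000 / (0.1·0.6000 + 0.3·0.4000) ≈ 0.3333
After 'absent': P(author Q) = 0.9·0.3333 / (0.9·0.3333 + 0.7·0.6667) ≈ 0.3913

0.3913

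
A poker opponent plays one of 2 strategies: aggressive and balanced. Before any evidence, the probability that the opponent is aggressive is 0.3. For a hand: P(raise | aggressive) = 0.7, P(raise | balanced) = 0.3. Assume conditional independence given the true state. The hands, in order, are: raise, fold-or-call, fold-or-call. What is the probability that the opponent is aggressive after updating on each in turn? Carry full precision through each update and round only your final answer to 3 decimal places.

0.155

After 'raise': P(aggressive) = 0.7·0.3000 / (0.7·0.3000 + 0.3·0.7000) ≈ 0.5000
After 'fold-or-call': P(aggressive) = 0.3·0.5000 / (0.3·0.5000 + 0.7·0.5000) ≈ 0.3000
After 'fold-or-call': P(aggressive) = 0.3·0.3000 / (0.3·0.3000 + 0.7·0.7000) ≈ 0.1552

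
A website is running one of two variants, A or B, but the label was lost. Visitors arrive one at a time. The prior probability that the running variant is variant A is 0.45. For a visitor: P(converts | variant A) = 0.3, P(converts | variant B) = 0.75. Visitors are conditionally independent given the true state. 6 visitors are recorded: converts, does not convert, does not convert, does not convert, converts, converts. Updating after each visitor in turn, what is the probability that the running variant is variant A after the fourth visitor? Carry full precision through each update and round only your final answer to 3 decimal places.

0.878

After 'converts': P(A) = 0.3·0.4500 / (0.3·0.4500 + 0.75·0.5500) ≈ 0.2466
After 'does not convert': P(A) = 0.7·0.2466 / (0.7·0.2466 + 0.25·0.7534) ≈ 0.4782
After 'does not convert': P(A) = 0.7·0.4782 / (0.7·0.4782 + 0.25·0.5218) ≈ 0.7196
After 'does not convert': P(A) = 0.7·0.7196 / (0.7·0.7196 + 0.25·0.2804) ≈ 0.8778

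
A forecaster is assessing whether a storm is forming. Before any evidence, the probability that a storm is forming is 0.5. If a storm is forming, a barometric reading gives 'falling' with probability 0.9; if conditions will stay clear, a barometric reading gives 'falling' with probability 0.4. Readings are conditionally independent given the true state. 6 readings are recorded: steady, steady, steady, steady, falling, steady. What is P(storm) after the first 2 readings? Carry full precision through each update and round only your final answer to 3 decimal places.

0.027

Each posterior becomes the prior for the next update.
After 'steady': P(storm) = 0.1·0.5000 / (0.1·0.5000 + 0.6·0.5000) ≈ 0.1429
After 'steady': P(storm) = 0.1·0.1429 / (0.1·0.1429 + 0.6·0.8571) ≈ 0.0270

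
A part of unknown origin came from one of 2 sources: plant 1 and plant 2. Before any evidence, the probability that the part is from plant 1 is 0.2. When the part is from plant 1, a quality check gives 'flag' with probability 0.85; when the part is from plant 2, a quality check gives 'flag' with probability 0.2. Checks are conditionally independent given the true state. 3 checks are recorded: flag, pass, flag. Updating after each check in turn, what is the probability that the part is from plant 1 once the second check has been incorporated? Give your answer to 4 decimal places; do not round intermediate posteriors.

0.1661

After 'flag': P(plant 1) = 0.85·0.2000 / (0.85·0.2000 + 0.2·0.8000) ≈ 0.5152
After 'pass': P(plant 1) = 0.15·0.5152 / (0.15·0.5152 + 0.8·0.4848) ≈ 0.1661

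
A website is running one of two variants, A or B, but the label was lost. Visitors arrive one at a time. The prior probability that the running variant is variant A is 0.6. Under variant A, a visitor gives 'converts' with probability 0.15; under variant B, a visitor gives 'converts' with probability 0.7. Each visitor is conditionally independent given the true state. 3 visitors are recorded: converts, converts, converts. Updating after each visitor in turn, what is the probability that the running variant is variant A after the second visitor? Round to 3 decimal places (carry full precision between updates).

Each posterior becomes the prior for the next update.
After 'converts': P(A) = 0.15·0.6000 / (0.15·0.6000 + 0.7·0.4000) ≈ 0.2432
After 'converts': P(A) = 0.15·0.2432 / (0.15·0.2432 + 0.7·0.7568) ≈ 0.0644

0.064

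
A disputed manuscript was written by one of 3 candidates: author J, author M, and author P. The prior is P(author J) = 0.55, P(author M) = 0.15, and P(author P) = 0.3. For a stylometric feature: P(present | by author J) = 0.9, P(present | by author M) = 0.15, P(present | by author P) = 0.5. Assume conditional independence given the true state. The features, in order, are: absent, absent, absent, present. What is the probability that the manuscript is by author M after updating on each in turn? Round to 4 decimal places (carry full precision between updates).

0.4179

Apply Bayes' rule sequentially, carrying P(author M) forward.
After 'absent': normaliser = 0.1·0.5500 + 0.85·0.1500 + 0.5·0.3000; P(author J) ≈ 0.1654, P(author M) ≈ 0.3835, P(author P) ≈ 0.4511
After 'absent': normaliser = 0.1·0.1654 + 0.85·0.3835 + 0.5·0.4511; P(author J) ≈ 0.0291, P(author M) ≈ 0.5738, P(author P) ≈ 0.3971
After 'absent': normaliser = 0.1·0.0291 + 0.85·0.5738 + 0.5·0.3971; P(author J) ≈ 0.0042, P(author M) ≈ 0.7077, P(author P) ≈ 0.2881
After 'present': normaliser = 0.9·0.0042 + 0.15·0.7077 + 0.5·0.2881; P(author J) ≈ 0.0150, P(author M) ≈ 0.4179, P(author P) ≈ 0.5671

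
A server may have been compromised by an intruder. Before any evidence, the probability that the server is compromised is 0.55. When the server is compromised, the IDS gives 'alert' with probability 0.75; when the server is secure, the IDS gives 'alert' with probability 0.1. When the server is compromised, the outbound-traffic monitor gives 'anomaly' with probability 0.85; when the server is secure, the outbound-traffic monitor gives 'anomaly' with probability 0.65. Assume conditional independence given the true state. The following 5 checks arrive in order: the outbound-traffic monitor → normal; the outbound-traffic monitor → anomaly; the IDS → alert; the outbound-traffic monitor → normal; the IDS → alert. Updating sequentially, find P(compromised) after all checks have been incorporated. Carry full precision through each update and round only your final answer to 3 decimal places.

0.943

After the outbound-traffic monitor='normal': P(compromised) = 0.15·0.5500 / (0.15·0.5500 + 0.35·0.4500) ≈ 0.3438
After the outbound-traffic monitor='anomaly': P(compromised) = 0.85·0.3438 / (0.85·0.3438 + 0.65·0.6562) ≈ 0.4065
After the IDS='alert': P(compromised) = 0.75·0.4065 / (0.75·0.4065 + 0.1·0.5935) ≈ 0.8371
After the outbound-traffic monitor='normal': P(compromised) = 0.15·0.8371 / (0.15·0.8371 + 0.35·0.1629) ≈ 0.6877
After the IDS='alert': P(compromised) = 0.75·0.6877 / (0.75·0.6877 + 0.1·0.3123) ≈ 0.9429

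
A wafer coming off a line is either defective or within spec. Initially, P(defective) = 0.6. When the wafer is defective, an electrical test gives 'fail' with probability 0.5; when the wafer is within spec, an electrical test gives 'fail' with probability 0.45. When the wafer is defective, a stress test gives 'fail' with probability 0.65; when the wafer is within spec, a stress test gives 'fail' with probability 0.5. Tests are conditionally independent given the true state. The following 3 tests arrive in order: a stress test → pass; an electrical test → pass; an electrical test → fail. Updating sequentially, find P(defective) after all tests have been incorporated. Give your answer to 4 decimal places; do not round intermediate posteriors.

0.5147

After a stress test='pass': P(defective) = 0.35·0.6000 / (0.35·0.6000 + 0.5·0.4000) ≈ 0.5122
After an electrical test='pass': P(defective) = 0.5·0.5122 / (0.5·0.5122 + 0.55·0.4878) ≈ 0.4884
After an electrical test='fail': P(defective) = 0.5·0.4884 / (0.5·0.4884 + 0.45·0.5116) ≈ 0.5147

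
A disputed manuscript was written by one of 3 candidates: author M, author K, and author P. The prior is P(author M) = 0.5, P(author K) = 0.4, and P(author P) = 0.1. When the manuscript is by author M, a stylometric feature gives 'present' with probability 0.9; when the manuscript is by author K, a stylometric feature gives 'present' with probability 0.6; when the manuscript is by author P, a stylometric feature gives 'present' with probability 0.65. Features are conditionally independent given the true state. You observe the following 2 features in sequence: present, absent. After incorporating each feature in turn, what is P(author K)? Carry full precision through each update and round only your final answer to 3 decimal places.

0.586

After 'present': normaliser = 0.9·0.5000 + 0.6·0.4000 + 0.65·0.1000; P(author M) ≈ 0.5960, P(author K) ≈ 0.3179, P(author P) ≈ 0.0861
After 'absent': normaliser = 0.1·0.5960 + 0.4·0.3179 + 0.35·0.0861; P(author M) ≈ 0.2748, P(author K) ≈ 0.5863, P(author P) ≈ 0.1389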